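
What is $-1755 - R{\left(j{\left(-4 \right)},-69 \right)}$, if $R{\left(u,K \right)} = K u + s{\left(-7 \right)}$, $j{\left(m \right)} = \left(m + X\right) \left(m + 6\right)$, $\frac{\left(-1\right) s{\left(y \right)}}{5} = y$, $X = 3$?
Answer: $-1928$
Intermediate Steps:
$s{\left(y \right)} = - 5 y$
$j{\left(m \right)} = \left(3 + m\right) \left(6 + m\right)$ ($j{\left(m \right)} = \left(m + 3\right) \left(m + 6\right) = \left(3 + m\right) \left(6 + m\right)$)
$R{\left(u,K \right)} = 35 + K u$ ($R{\left(u,K \right)} = K u - -35 = K u + 35 = 35 + K u$)
$-1755 - R{\left(j{\left(-4 \right)},-69 \right)} = -1755 - \left(35 - 69 \left(18 + \left(-4\right)^{2} + 9 \left(-4\right)\right)\right) = -1755 - \left(35 - 69 \left(18 + 16 - 36\right)\right) = -1755 - \left(35 - -138\right) = -1755 - \left(35 + 138\right) = -1755 - 173 = -1928$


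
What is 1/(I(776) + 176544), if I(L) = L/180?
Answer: 45/7944674 ≈ 5.6642e-6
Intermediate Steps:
I(L) = L/180 (I(L) = L*(1/180) = L/180)
1/(I(776) + 176544) = 1/((1/180)*776 + 176544) = 1/(194/45 + 176544) = 1/(7944674/45) = 45/7944674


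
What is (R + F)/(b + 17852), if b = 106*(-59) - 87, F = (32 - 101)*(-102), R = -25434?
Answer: -2044/1279 ≈ -1.5981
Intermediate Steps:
F = 7038 (F = -69*(-102) = 7038)
b = -6341 (b = -6254 - 87 = -6341)
(R + F)/(b + 17852) = (-25434 + 7038)/(-6341 + 17852) = -18396/11511 = -18396*1/11511 = -2044/1279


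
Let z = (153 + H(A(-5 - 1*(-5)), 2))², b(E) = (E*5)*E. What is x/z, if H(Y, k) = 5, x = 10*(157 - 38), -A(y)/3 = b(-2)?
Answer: 595/12482 ≈ 0.047669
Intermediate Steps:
b(E) = 5*E² (b(E) = (5*E)*E = 5*E²)
A(y) = -60 (A(y) = -15*(-2)² = -15*4 = -3*20 = -60)
x = 1190 (x = 10*119 = 1190)
z = 24964 (z = (153 + 5)² = 158² = 24964)
x/z = 1190/24964 = 1190*(1/24964) = 595/12482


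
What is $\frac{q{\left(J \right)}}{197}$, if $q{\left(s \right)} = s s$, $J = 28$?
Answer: $\frac{784}{197} \approx 3.9797$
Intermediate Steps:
$q{\left(s \right)} = s^{2}$
$\frac{q{\left(J \right)}}{197} = \frac{28^{2}}{197} = 784 \cdot \frac{1}{197} = \frac{784}{197}$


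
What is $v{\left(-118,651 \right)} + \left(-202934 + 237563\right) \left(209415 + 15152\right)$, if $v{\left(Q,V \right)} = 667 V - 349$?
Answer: $7776964511$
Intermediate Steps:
$v{\left(Q,V \right)} = -349 + 667 V$
$v{\left(-118,651 \right)} + \left(-202934 + 237563\right) \left(209415 + 15152\right) = \left(-349 + 667 \cdot 651\right) + \left(-202934 + 237563\right) \left(209415 + 15152\right) = \left(-349 + 434217\right) + 34629 \cdot 224567 = 433868 + 7776530643 = 7776964511$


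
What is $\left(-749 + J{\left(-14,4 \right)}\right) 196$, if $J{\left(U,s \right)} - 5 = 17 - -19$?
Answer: $-138768$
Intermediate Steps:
$J{\left(U,s \right)} = 41$ ($J{\left(U,s \right)} = 5 + \left(17 - -19\right) = 5 + \left(17 + 19\right) = 5 + 36 = 41$)
$\left(-749 + J{\left(-14,4 \right)}\right) 196 = \left(-749 + 41\right) 196 = \left(-708\right) 196 = -138768$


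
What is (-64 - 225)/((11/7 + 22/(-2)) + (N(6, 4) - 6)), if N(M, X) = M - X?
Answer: 2023/94 ≈ 21.521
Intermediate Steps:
(-64 - 225)/((11/7 + 22/(-2)) + (N(6, 4) - 6)) = (-64 - 225)/((11/7 + 22/(-2)) + ((6 - 1*4) - 6)) = -289/((11*(1/7) + 22*(-1/2)) + ((6 - 4) - 6)) = -289/((11/7 - 11) + (2 - 6)) = -289/(-66/7 - 4) = -289/(-94/7) = -7/94*(-289) = 2023/94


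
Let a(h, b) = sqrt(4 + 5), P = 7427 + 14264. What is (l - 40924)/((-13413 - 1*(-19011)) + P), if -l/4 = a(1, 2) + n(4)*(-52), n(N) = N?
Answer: -40104/27289 ≈ -1.4696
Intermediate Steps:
P = 21691
a(h, b) = 3 (a(h, b) = sqrt(9) = 3)
l = 820 (l = -4*(3 + 4*(-52)) = -4*(3 - 208) = -4*(-205) = 820)
(l - 40924)/((-13413 - 1*(-19011)) + P) = (820 - 40924)/((-13413 - 1*(-19011)) + 21691) = -40104/((-13413 + 19011) + 21691) = -40104/(5598 + 21691) = -40104/27289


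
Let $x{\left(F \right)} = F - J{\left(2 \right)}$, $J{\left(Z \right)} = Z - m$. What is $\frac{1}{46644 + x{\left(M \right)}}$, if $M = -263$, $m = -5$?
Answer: $\frac{1}{46374} \approx 2.1564 \cdot 10^{-5}$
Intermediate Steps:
$J{\left(Z \right)} = 5 + Z$ ($J{\left(Z \right)} = Z - -5 = Z + 5 = 5 + Z$)
$x{\left(F \right)} = -7 + F$ ($x{\left(F \right)} = F - \left(5 + 2\right) = F - 7 = -7 + F$)
$\frac{1}{46644 + x{\left(M \right)}} = \frac{1}{46644 - 270} = \frac{1}{46374}$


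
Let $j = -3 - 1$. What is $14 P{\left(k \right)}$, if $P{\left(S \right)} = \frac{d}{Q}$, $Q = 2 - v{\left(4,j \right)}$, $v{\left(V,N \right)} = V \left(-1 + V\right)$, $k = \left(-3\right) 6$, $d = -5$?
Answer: $7$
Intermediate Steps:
$k = -18$
$j = -4$
$Q = -10$ ($Q = 2 - 4 \left(-1 + 4\right) = 2 - 4 \cdot 3 = 2 - 12 = -10$)
$P{\left(S \right)} = \frac{1}{2}$ ($P{\left(S \right)} = - \frac{5}{-10} = \left(-5\right) \left(- \frac{1}{10}\right) = \frac{1}{2}$)
$14 P{\left(k \right)} = 14 \cdot \frac{1}{2} = 7$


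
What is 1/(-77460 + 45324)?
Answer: -1/32136 ≈ -3.1118e-5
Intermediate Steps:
1/(-77460 + 45324) = 1/(-32136) = -1/32136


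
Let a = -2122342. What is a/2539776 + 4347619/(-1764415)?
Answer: -7393335226637/2240609435520 ≈ -3.2997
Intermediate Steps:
a/2539776 + 4347619/(-1764415) = -2122342/2539776 + 4347619/(-1764415) = -2122342*1/2539776 + 4347619*(-1/1764415) = -1061171/1269888 - 4347619/1764415 = -7393335226637/2240609435520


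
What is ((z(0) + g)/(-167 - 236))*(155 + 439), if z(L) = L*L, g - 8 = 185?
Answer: -114642/403 ≈ -284.47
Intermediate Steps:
g = 193 (g = 8 + 185 = 193)
z(L) = L²
((z(0) + g)/(-167 - 236))*(155 + 439) = ((0² + 193)/(-167 - 236))*(155 + 439) = ((0 + 193)/(-403))*594 = (193*(-1/403))*594 = -193/403*594 = -114642/403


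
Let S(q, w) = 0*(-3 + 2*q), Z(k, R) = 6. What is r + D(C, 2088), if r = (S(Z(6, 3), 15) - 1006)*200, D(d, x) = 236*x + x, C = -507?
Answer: 293656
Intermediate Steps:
D(d, x) = 237*x
S(q, w) = 0
r = -201200 (r = (0 - 1006)*200 = -1006*200 = -201200)
r + D(C, 2088) = -201200 + 237*2088 = -201200 + 494856 = 293656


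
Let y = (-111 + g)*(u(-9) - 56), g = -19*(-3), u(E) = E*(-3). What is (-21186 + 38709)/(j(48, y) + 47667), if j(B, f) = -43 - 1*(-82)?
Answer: 5841/15902 ≈ 0.36731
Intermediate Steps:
u(E) = -3*E
g = 57
y = 1566 (y = (-111 + 57)*(-3*(-9) - 56) = -54*(27 - 56) = -54*(-29) = 1566)
j(B, f) = 39 (j(B, f) = -43 + 82 = 39)
(-21186 + 38709)/(j(48, y) + 47667) = (-21186 + 38709)/(39 + 47667) = 17523/47706 = 17523*(1/47706) = 5841/15902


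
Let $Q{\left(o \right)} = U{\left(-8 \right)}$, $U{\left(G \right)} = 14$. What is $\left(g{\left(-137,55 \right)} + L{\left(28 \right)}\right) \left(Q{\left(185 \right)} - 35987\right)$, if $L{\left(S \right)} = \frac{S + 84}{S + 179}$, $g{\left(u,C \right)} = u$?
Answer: $\frac{112903259}{23} \approx 4.9088 \cdot 10^{6}$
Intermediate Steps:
$Q{\left(o \right)} = 14$
$L{\left(S \right)} = \frac{84 + S}{179 + S}$
$\left(g{\left(-137,55 \right)} + L{\left(28 \right)}\right) \left(Q{\left(185 \right)} - 35987\right) = \left(-137 + \frac{84 + 28}{179 + 28}\right) \left(14 - 35987\right) = \left(-137 + \frac{1}{207} \cdot 112\right) \left(-35973\right) = \left(-137 + \frac{112}{207}\right) \left(-35973\right) = \left(- \frac{28247}{207}\right) \left(-35973\right) = \frac{112903259}{23}$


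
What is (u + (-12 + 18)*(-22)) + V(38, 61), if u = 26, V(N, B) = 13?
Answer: -93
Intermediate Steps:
(u + (-12 + 18)*(-22)) + V(38, 61) = (26 + (-12 + 18)*(-22)) + 13 = (26 + 6*(-22)) + 13 = (26 - 132) + 13 = -106 + 13 = -93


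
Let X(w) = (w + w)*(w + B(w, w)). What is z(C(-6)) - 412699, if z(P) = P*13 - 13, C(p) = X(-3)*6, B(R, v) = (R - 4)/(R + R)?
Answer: -411854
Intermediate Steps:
B(R, v) = (-4 + R)/(2*R) (B(R, v) = (-4 + R)/((2*R)) = (-4 + R)*(1/(2*R)) = (-4 + R)/(2*R))
X(w) = 2*w*(w + (-4 + w)/(2*w)) (X(w) = (w + w)*(w + (-4 + w)/(2*w)) = (2*w)*(w + (-4 + w)/(2*w)) = 2*w*(w + (-4 + w)/(2*w)))
C(p) = 66 (C(p) = (-4 - 3 + 2*(-3)²)*6 = (-4 - 3 + 2*9)*6 = (-4 - 3 + 18)*6 = 11*6 = 66)
z(P) = -13 + 13*P (z(P) = 13*P - 13 = -13 + 13*P)
z(C(-6)) - 412699 = (-13 + 13*66) - 412699 = (-13 + 858) - 412699 = 845 - 412699 = -411854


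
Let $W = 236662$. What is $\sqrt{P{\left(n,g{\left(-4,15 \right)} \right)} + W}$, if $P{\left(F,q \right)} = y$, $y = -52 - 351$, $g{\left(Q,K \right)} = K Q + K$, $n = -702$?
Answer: $3 \sqrt{26251} \approx 486.06$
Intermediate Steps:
$g{\left(Q,K \right)} = K + K Q$
$y = -403$ ($y = -52 - 351 = -403$)
$P{\left(F,q \right)} = -403$
$\sqrt{P{\left(n,g{\left(-4,15 \right)} \right)} + W} = \sqrt{-403 + 236662} = \sqrt{236259} = 3 \sqrt{26251}$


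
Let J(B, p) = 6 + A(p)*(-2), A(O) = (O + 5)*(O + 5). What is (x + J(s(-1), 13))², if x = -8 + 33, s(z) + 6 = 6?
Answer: 380689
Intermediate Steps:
s(z) = 0 (s(z) = -6 + 6 = 0)
x = 25
A(O) = (5 + O)² (A(O) = (5 + O)*(5 + O) = (5 + O)²)
J(B, p) = 6 - 2*(5 + p)² (J(B, p) = 6 + (5 + p)²*(-2) = 6 - 2*(5 + p)²)
(x + J(s(-1), 13))² = (25 + (6 - 2*(5 + 13)²))² = (25 + (6 - 2*18²))² = (25 + (6 - 2*324))² = (25 + (6 - 648))² = (25 - 642)² = (-617)² = 380689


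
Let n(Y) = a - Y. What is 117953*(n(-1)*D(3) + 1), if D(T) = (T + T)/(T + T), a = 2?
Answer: 471812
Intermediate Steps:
n(Y) = 2 - Y
D(T) = 1 (D(T) = (2*T)/((2*T)) = (2*T)*(1/(2*T)) = 1)
117953*(n(-1)*D(3) + 1) = 117953*((2 - 1*(-1))*1 + 1) = 117953*((2 + 1)*1 + 1) = 117953*(3*1 + 1) = 117953*(3 + 1) = 117953*4 = 471812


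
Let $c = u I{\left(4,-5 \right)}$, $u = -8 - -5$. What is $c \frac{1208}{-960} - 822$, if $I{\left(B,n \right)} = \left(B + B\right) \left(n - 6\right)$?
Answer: $- \frac{5771}{5} \approx -1154.2$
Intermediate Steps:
$u = -3$ ($u = -8 + 5 = -3$)
$I{\left(B,n \right)} = 2 B \left(-6 + n\right)$
$c = 264$ ($c = - 3 \cdot 2 \cdot 4 \left(-6 - 5\right) = - 3 \cdot 2 \cdot 4 \left(-11\right) = \left(-3\right) \left(-88\right) = 264$)
$c \frac{1208}{-960} - 822 = 264 \frac{1208}{-960} - 822 = 264 \cdot 1208 \left(- \frac{1}{960}\right) - 822 = 264 \left(- \frac{151}{120}\right) - 822 = - \frac{1661}{5} - 822 = - \frac{5771}{5}$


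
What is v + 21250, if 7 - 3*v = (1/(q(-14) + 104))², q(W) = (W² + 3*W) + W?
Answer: 1265278917/59536 ≈ 21252.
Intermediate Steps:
q(W) = W² + 4*W
v = 138917/59536 (v = 7/3 - 1/(3*(-14*(4 - 14) + 104)²) = 7/3 - 1/(3*(-14*(-10) + 104)²) = 7/3 - 1/(3*(140 + 104)²) = 7/3 - (1/244)²/3 = 7/3 - ⅓*1/59536 = 7/3 - 1/178608 = 138917/59536 ≈ 2.3333)
v + 21250 = 138917/59536 + 21250 = 1265278917/59536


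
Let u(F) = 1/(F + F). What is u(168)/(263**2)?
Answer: 1/23240784 ≈ 4.3028e-8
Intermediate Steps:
u(F) = 1/(2*F)
u(168)/(263**2) = ((1/2)/168)/(263**2) = ((1/2)*(1/168))/69169 = (1/336)*(1/69169) = 1/23240784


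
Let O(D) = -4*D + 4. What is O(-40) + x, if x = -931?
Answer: -767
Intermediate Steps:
O(D) = 4 - 4*D
O(-40) + x = (4 - 4*(-40)) - 931 = (4 + 160) - 931 = 164 - 931 = -767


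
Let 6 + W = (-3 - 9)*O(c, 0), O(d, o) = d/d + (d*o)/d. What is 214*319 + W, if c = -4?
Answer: 68248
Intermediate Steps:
O(d, o) = 1 + o
W = -18 (W = -6 + (-3 - 9)*(1 + 0) = -6 - 12*1 = -6 - 12 = -18)
214*319 + W = 214*319 - 18 = 68266 - 18 = 68248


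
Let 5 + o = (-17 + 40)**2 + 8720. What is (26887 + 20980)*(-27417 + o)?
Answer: -869886991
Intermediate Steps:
o = 9244 (o = -5 + ((-17 + 40)**2 + 8720) = -5 + (23**2 + 8720) = -5 + (529 + 8720) = -5 + 9249 = 9244)
(26887 + 20980)*(-27417 + o) = (26887 + 20980)*(-27417 + 9244) = 47867*(-18173) = -869886991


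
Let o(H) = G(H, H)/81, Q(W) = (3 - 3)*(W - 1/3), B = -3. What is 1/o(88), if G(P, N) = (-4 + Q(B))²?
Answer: 81/16 ≈ 5.0625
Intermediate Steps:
Q(W) = 0 (Q(W) = 0*(W - 1*⅓) = 0*(W - ⅓) = 0*(-⅓ + W) = 0)
G(P, N) = 16 (G(P, N) = (-4 + 0)² = (-4)² = 16)
o(H) = 16/81
1/o(88) = 1/(16/81) = 81/16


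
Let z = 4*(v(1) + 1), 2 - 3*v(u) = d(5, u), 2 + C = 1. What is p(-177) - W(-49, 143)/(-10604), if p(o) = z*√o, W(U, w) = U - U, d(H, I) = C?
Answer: 8*I*√177 ≈ 106.43*I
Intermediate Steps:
C = -1 (C = -2 + 1 = -1)
d(H, I) = -1
v(u) = 1 (v(u) = ⅔ - ⅓*(-1) = ⅔ + ⅓ = 1)
W(U, w) = 0
z = 8 (z = 4*(1 + 1) = 4*2 = 8)
p(o) = 8*√o
p(-177) - W(-49, 143)/(-10604) = 8*√(-177) - 0/(-10604) = 8*(I*√177) - 0*(-1)/10604 = 8*I*√177 - 1*0 = 8*I*√177 + 0 = 8*I*√177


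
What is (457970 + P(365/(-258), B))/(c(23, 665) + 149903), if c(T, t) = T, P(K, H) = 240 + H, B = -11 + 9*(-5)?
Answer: 229077/74963 ≈ 3.0559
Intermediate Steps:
B = -56 (B = -11 - 45 = -56)
(457970 + P(365/(-258), B))/(c(23, 665) + 149903) = (457970 + (240 - 56))/(23 + 149903) = (457970 + 184)/149926 = 458154*(1/149926) = 229077/74963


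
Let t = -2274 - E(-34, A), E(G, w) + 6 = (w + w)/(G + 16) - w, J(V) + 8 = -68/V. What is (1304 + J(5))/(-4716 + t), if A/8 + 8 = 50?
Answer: -4809/24790 ≈ -0.19399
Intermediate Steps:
A = 336 (A = -64 + 8*50 = -64 + 400 = 336)
J(V) = -8 - 68/V
E(G, w) = -6 - w + 2*w/(16 + G) (E(G, w) = -6 + ((w + w)/(G + 16) - w) = -6 + ((2*w)/(16 + G) - w) = -6 + (2*w/(16 + G) - w) = -6 + (-w + 2*w/(16 + G)) = -6 - w + 2*w/(16 + G))
t = -5684/3 (t = -2274 - (-96 - 14*336 - 6*(-34) - 1*(-34)*336)/(16 - 34) = -2274 - (-96 - 4704 + 204 + 11424)/(-18) = -2274 - (-1)*6828/18 = -2274 - 1*(-1138/3) = -2274 + 1138/3 = -5684/3 ≈ -1894.7)
(1304 + J(5))/(-4716 + t) = (1304 + (-8 - 68/5))/(-4716 - 5684/3) = (1304 + (-8 - 68*1/5))/(-19832/3) = (1304 + (-8 - 68/5))*(-3/19832) = (1304 - 108/5)*(-3/19832) = (6412/5)*(-3/19832) = -4809/24790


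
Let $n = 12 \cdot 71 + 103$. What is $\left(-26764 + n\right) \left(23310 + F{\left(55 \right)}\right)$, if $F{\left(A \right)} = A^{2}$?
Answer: $-679680015$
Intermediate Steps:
$n = 955$ ($n = 852 + 103 = 955$)
$\left(-26764 + n\right) \left(23310 + F{\left(55 \right)}\right) = \left(-26764 + 955\right) \left(23310 + 55^{2}\right) = - 25809 \left(23310 + 3025\right) = \left(-25809\right) 26335 = -679680015$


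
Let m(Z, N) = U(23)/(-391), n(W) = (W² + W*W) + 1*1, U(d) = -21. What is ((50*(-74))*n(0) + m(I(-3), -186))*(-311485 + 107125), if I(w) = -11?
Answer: 295643320440/391 ≈ 7.5612e+8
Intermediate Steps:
n(W) = 1 + 2*W² (n(W) = (W² + W²) + 1 = 2*W² + 1 = 1 + 2*W²)
m(Z, N) = 21/391 (m(Z, N) = -21/(-391) = -21*(-1/391) = 21/391)
((50*(-74))*n(0) + m(I(-3), -186))*(-311485 + 107125) = ((50*(-74))*(1 + 2*0²) + 21/391)*(-311485 + 107125) = (-3700*(1 + 2*0) + 21/391)*(-204360) = (-3700*(1 + 0) + 21/391)*(-204360) = (-3700*1 + 21/391)*(-204360) = (-3700 + 21/391)*(-204360) = -1446679/391*(-204360) = 295643320440/391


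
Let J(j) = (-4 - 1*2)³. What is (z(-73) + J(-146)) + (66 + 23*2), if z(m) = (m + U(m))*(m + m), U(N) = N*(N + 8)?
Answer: -682216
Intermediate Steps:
U(N) = N*(8 + N)
J(j) = -216 (J(j) = (-4 - 2)³ = (-6)³ = -216)
z(m) = 2*m*(m + m*(8 + m)) (z(m) = (m + m*(8 + m))*(m + m) = (m + m*(8 + m))*(2*m) = 2*m*(m + m*(8 + m)))
(z(-73) + J(-146)) + (66 + 23*2) = (2*(-73)²*(9 - 73) - 216) + (66 + 23*2) = (2*5329*(-64) - 216) + (66 + 46) = (-682112 - 216) + 112 = -682328 + 112 = -682216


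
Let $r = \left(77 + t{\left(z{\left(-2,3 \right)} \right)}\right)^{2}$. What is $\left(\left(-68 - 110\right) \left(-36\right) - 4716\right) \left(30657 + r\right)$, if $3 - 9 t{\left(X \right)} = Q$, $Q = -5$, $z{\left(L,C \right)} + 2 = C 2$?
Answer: $\frac{559228184}{9} \approx 6.2136 \cdot 10^{7}$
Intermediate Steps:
$z{\left(L,C \right)} = -2 + 2 C$ ($z{\left(L,C \right)} = -2 + C 2 = -2 + 2 C$)
$t{\left(X \right)} = \frac{8}{9}$ ($t{\left(X \right)} = \frac{1}{3} - - \frac{5}{9} = \frac{1}{3} + \frac{5}{9} = \frac{8}{9}$)
$r = \frac{491401}{81}$ ($r = \left(77 + \frac{8}{9}\right)^{2} = \left(\frac{701}{9}\right)^{2} = \frac{491401}{81} \approx 6066.7$)
$\left(\left(-68 - 110\right) \left(-36\right) - 4716\right) \left(30657 + r\right) = \left(\left(-68 - 110\right) \left(-36\right) - 4716\right) \left(30657 + \frac{491401}{81}\right) = \left(\left(-178\right) \left(-36\right) - 4716\right) \frac{2974618}{81} = \left(6408 - 4716\right) \frac{2974618}{81} = 1692 \cdot \frac{2974618}{81} = \frac{559228184}{9}$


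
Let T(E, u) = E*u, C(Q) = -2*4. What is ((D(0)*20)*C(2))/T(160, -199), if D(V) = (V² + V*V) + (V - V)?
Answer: 0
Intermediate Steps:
D(V) = 2*V² (D(V) = (V² + V²) + 0 = 2*V² + 0 = 2*V²)
C(Q) = -8
((D(0)*20)*C(2))/T(160, -199) = (((2*0²)*20)*(-8))/((160*(-199))) = (((2*0)*20)*(-8))/(-31840) = ((0*20)*(-8))*(-1/31840) = (0*(-8))*(-1/31840) = 0*(-1/31840) = 0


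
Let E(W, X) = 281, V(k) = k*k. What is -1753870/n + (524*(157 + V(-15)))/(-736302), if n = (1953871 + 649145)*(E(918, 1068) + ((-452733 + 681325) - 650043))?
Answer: -3657422313729937/13453615022617224 ≈ -0.27185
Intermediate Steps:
V(k) = k²
n = -1096312248720 (n = (1953871 + 649145)*(281 + ((-452733 + 681325) - 650043)) = 2603016*(281 + (228592 - 650043)) = 2603016*(281 - 421451) = 2603016*(-421170) = -1096312248720)
-1753870/n + (524*(157 + V(-15)))/(-736302) = -1753870/(-1096312248720) + (524*(157 + (-15)²))/(-736302) = -1753870*(-1/1096312248720) + (524*(157 + 225))*(-1/736302) = 175387/109631224872 + (524*382)*(-1/736302) = 175387/109631224872 + 200168*(-1/736302) = 175387/109631224872 - 100084/368151 = -3657422313729937/13453615022617224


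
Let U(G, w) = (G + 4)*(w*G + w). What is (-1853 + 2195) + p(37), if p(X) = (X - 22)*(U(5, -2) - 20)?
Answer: -1578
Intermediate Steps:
U(G, w) = (4 + G)*(w + G*w) (U(G, w) = (4 + G)*(G*w + w) = (4 + G)*(w + G*w))
p(X) = 2816 - 128*X (p(X) = (X - 22)*(-2*(4 + 5² + 5*5) - 20) = (-22 + X)*(-2*(4 + 25 + 25) - 20) = (-22 + X)*(-2*54 - 20) = (-22 + X)*(-108 - 20) = (-22 + X)*(-128) = 2816 - 128*X)
(-1853 + 2195) + p(37) = (-1853 + 2195) + (2816 - 128*37) = 342 + (2816 - 4736) = 342 - 1920 = -1578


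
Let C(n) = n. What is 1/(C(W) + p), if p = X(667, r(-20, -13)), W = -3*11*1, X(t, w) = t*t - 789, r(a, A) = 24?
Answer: 1/444067 ≈ 2.2519e-6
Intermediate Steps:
X(t, w) = -789 + t² (X(t, w) = t² - 789 = -789 + t²)
W = -33 (W = -33*1 = -33)
p = 444100 (p = -789 + 667² = -789 + 444889 = 444100)
1/(C(W) + p) = 1/(-33 + 444100) = 1/444067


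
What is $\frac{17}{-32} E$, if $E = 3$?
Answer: $- \frac{51}{32} \approx -1.5938$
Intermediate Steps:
$\frac{17}{-32} E = \frac{17}{-32} \cdot 3 = 17 \left(- \frac{1}{32}\right) 3 = \left(- \frac{17}{32}\right) 3 = - \frac{51}{32}$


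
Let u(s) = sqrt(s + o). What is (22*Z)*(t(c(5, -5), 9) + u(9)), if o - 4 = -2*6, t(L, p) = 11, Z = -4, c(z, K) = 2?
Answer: -1056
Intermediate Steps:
o = -8 (o = 4 - 2*6 = 4 - 12 = -8)
u(s) = sqrt(-8 + s) (u(s) = sqrt(s - 8) = sqrt(-8 + s))
(22*Z)*(t(c(5, -5), 9) + u(9)) = (22*(-4))*(11 + sqrt(-8 + 9)) = -88*(11 + sqrt(1)) = -88*(11 + 1) = -88*12 = -1056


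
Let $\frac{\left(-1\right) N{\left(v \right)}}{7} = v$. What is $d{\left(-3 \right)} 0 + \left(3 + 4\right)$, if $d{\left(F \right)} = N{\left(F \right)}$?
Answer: $7$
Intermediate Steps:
$N{\left(v \right)} = - 7 v$
$d{\left(F \right)} = - 7 F$
$d{\left(-3 \right)} 0 + \left(3 + 4\right) = \left(-7\right) \left(-3\right) 0 + \left(3 + 4\right) = 21 \cdot 0 + 7 = 0 + 7 = 7$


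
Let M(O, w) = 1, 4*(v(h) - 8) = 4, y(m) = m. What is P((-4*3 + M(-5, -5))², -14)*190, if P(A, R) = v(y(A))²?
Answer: 15390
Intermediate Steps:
v(h) = 9 (v(h) = 8 + (¼)*4 = 8 + 1 = 9)
P(A, R) = 81 (P(A, R) = 9² = 81)
P((-4*3 + M(-5, -5))², -14)*190 = 81*190 = 15390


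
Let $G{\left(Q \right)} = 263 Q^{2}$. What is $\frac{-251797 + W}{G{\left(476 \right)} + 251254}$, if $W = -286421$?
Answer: $- \frac{89703}{9973457} \approx -0.0089942$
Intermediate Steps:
$\frac{-251797 + W}{G{\left(476 \right)} + 251254} = \frac{-251797 - 286421}{263 \cdot 476^{2} + 251254} = - \frac{538218}{263 \cdot 226576 + 251254} = - \frac{538218}{59589488 + 251254} = - \frac{538218}{59840742} = \left(-538218\right) \frac{1}{59840742} = - \frac{89703}{9973457}$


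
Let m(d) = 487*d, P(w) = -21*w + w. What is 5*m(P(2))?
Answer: -97400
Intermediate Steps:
P(w) = -20*w
5*m(P(2)) = 5*(487*(-20*2)) = 5*(487*(-40)) = 5*(-19480) = -97400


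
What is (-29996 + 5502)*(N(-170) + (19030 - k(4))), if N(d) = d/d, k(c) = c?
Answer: -466047338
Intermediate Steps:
N(d) = 1
(-29996 + 5502)*(N(-170) + (19030 - k(4))) = (-29996 + 5502)*(1 + (19030 - 1*4)) = -24494*(1 + (19030 - 4)) = -24494*(1 + 19026) = -24494*19027 = -466047338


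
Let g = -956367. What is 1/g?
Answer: -1/956367 ≈ -1.0456e-6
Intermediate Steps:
1/g = 1/(-956367) = -1/956367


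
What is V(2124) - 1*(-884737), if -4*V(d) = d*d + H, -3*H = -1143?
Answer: -972809/4 ≈ -2.4320e+5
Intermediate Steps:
H = 381 (H = -⅓*(-1143) = 381)
V(d) = -381/4 - d²/4 (V(d) = -(d*d + 381)/4 = -(d² + 381)/4 = -(381 + d²)/4 = -381/4 - d²/4)
V(2124) - 1*(-884737) = (-381/4 - ¼*2124²) - 1*(-884737) = (-381/4 - ¼*4511376) + 884737 = (-381/4 - 1127844) + 884737 = -4511757/4 + 884737 = -972809/4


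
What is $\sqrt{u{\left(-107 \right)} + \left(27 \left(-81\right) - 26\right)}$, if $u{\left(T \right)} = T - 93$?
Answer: $i \sqrt{2413} \approx 49.122 i$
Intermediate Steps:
$u{\left(T \right)} = -93 + T$ ($u{\left(T \right)} = T - 93 = -93 + T$)
$\sqrt{u{\left(-107 \right)} + \left(27 \left(-81\right) - 26\right)} = \sqrt{\left(-93 - 107\right) + \left(27 \left(-81\right) - 26\right)} = \sqrt{-200 - 2213} = \sqrt{-2413} = i \sqrt{2413}$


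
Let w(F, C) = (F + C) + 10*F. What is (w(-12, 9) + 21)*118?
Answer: -12036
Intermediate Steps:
w(F, C) = C + 11*F (w(F, C) = (C + F) + 10*F = C + 11*F)
(w(-12, 9) + 21)*118 = ((9 + 11*(-12)) + 21)*118 = ((9 - 132) + 21)*118 = (-123 + 21)*118 = -102*118 = -12036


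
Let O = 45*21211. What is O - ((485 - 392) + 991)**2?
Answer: -220561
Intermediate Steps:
O = 954495
O - ((485 - 392) + 991)**2 = 954495 - ((485 - 392) + 991)**2 = 954495 - (93 + 991)**2 = 954495 - 1*1084**2 = 954495 - 1*1175056 = 954495 - 1175056 = -220561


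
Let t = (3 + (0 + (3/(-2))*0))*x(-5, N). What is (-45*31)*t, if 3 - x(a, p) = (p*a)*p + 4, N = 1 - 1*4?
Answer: -184140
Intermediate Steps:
N = -3 (N = 1 - 4 = -3)
x(a, p) = -1 - a*p**2 (x(a, p) = 3 - ((p*a)*p + 4) = 3 - ((a*p)*p + 4) = 3 - (a*p**2 + 4) = 3 - (4 + a*p**2) = 3 + (-4 - a*p**2) = -1 - a*p**2)
t = 132 (t = (3 + (0 + (3/(-2))*0))*(-1 - 1*(-5)*(-3)**2) = (3 + (0 + (3*(-1/2))*0))*(-1 - 1*(-5)*9) = (3 + (0 - 3/2*0))*(-1 + 45) = (3 + (0 + 0))*44 = (3 + 0)*44 = 3*44 = 132)
(-45*31)*t = -45*31*132 = -1395*132 = -184140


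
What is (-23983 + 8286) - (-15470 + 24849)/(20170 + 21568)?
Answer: -655170765/41738 ≈ -15697.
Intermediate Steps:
(-23983 + 8286) - (-15470 + 24849)/(20170 + 21568) = -15697 - 9379/41738 = -655170765/41738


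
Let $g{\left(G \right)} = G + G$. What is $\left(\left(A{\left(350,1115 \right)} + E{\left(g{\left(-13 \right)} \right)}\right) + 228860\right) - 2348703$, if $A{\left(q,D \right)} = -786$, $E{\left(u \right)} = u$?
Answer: $-2120655$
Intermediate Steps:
$g{\left(G \right)} = 2 G$
$\left(\left(A{\left(350,1115 \right)} + E{\left(g{\left(-13 \right)} \right)}\right) + 228860\right) - 2348703 = \left(\left(-786 + 2 \left(-13\right)\right) + 228860\right) - 2348703 = \left(\left(-786 - 26\right) + 228860\right) - 2348703 = \left(-812 + 228860\right) - 2348703 = 228048 - 2348703 = -2120655$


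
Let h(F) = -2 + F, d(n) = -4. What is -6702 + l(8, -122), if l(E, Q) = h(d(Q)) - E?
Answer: -6716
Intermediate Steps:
l(E, Q) = -6 - E (l(E, Q) = (-2 - 4) - E = -6 - E)
-6702 + l(8, -122) = -6702 + (-6 - 1*8) = -6702 + (-6 - 8) = -6702 - 14 = -6716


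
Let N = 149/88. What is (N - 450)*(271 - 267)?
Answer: -39451/22 ≈ -1793.2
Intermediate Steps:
N = 149/88 (N = 149*(1/88) = 149/88 ≈ 1.6932)
(N - 450)*(271 - 267) = (149/88 - 450)*(271 - 267) = -39451/88*4 = -39451/22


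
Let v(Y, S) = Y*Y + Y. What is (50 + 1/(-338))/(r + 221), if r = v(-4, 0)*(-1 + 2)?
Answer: 16899/78754 ≈ 0.21458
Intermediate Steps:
v(Y, S) = Y + Y² (v(Y, S) = Y² + Y = Y + Y²)
r = 12 (r = (-4*(1 - 4))*(-1 + 2) = -4*(-3)*1 = 12*1 = 12)
(50 + 1/(-338))/(r + 221) = (50 + 1/(-338))/(12 + 221) = (50 - 1/338)/233 = (16899/338)*(1/233) = 16899/78754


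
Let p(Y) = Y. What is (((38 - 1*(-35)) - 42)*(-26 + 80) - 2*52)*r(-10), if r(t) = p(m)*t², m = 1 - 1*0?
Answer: 157000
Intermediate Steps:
m = 1 (m = 1 + 0 = 1)
r(t) = t² (r(t) = 1*t² = t²)
(((38 - 1*(-35)) - 42)*(-26 + 80) - 2*52)*r(-10) = (((38 - 1*(-35)) - 42)*(-26 + 80) - 2*52)*(-10)² = (((38 + 35) - 42)*54 - 104)*100 = ((73 - 42)*54 - 104)*100 = (31*54 - 104)*100 = (1674 - 104)*100 = 1570*100 = 157000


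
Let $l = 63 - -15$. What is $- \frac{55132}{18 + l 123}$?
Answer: $- \frac{13783}{2403} \approx -5.7357$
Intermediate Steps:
$l = 78$ ($l = 63 + 15 = 78$)
$- \frac{55132}{18 + l 123} = - \frac{55132}{18 + 78 \cdot 123} = - \frac{55132}{18 + 9594} = - \frac{55132}{9612} = \left(-55132\right) \frac{1}{9612} = - \frac{13783}{2403}$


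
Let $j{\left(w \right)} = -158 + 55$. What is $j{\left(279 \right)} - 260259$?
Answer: $-260362$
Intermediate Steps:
$j{\left(w \right)} = -103$
$j{\left(279 \right)} - 260259 = -103 - 260259 = -260362$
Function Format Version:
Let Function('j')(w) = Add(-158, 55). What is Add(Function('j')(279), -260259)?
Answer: -260362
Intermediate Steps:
Function('j')(w) = -103
Add(Function('j')(279), -260259) = Add(-103, -260259) = -260362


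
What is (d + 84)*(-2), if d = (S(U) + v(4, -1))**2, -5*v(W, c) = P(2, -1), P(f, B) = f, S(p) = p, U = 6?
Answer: -5768/25 ≈ -230.72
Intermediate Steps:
v(W, c) = -2/5 (v(W, c) = -1/5*2 = -2/5)
d = 784/25 (d = (6 - 2/5)**2 = (28/5)**2 = 784/25 ≈ 31.360)
(d + 84)*(-2) = (784/25 + 84)*(-2) = (2884/25)*(-2) = -5768/25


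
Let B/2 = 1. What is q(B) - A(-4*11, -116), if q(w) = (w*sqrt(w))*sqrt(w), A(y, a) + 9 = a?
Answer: 129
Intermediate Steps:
A(y, a) = -9 + a
B = 2 (B = 2*1 = 2)
q(w) = w**2 (q(w) = w**(3/2)*sqrt(w) = w**2)
q(B) - A(-4*11, -116) = 2**2 - (-9 - 116) = 4 - 1*(-125) = 4 + 125 = 129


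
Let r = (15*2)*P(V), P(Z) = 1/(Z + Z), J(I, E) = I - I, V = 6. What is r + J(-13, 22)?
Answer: 5/2 ≈ 2.5000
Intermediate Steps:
J(I, E) = 0
P(Z) = 1/(2*Z)
r = 5/2 (r = (15*2)*((½)/6) = 30*((½)*(⅙)) = 30*(1/12) = 5/2 ≈ 2.5000)
r + J(-13, 22) = 5/2 + 0 = 5/2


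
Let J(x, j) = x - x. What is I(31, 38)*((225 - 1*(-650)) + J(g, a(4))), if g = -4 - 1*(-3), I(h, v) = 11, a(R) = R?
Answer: 9625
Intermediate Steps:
g = -1 (g = -4 + 3 = -1)
J(x, j) = 0
I(31, 38)*((225 - 1*(-650)) + J(g, a(4))) = 11*((225 - 1*(-650)) + 0) = 11*((225 + 650) + 0) = 11*(875 + 0) = 11*875 = 9625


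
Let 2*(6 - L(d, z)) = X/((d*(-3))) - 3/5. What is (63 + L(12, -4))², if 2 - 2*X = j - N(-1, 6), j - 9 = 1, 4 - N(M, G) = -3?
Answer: 2489111881/518400 ≈ 4801.5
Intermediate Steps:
N(M, G) = 7 (N(M, G) = 4 - 1*(-3) = 4 + 3 = 7)
j = 10 (j = 9 + 1 = 10)
X = -½ (X = 1 - (10 - 1*7)/2 = 1 - (10 - 7)/2 = 1 - ½*3 = 1 - 3/2 = -½ ≈ -0.50000)
L(d, z) = 63/10 - 1/(12*d) (L(d, z) = 6 - (-(-1/(3*d))/2 - 3/5)/2 = 6 - (-(-1/(3*d))/2 - 3*⅕)/2 = 6 - (-(-1)/(6*d) - ⅗)/2 = 6 - (1/(6*d) - ⅗)/2 = 6 - (-⅗ + 1/(6*d))/2 = 6 + (3/10 - 1/(12*d)) = 63/10 - 1/(12*d))
(63 + L(12, -4))² = (63 + (1/60)*(-5 + 378*12)/12)² = (63 + (1/60)*(1/12)*(-5 + 4536))² = (63 + (1/60)*(1/12)*4531)² = (63 + 4531/720)² = (49891/720)² = 2489111881/518400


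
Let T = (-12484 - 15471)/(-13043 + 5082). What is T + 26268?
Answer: 209147503/7961 ≈ 26272.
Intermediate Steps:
T = 27955/7961 (T = -27955/(-7961) = -27955*(-1/7961) = 27955/7961 ≈ 3.5115)
T + 26268 = 27955/7961 + 26268 = 209147503/7961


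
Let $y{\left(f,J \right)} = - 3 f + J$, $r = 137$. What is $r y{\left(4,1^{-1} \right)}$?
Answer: $-1507$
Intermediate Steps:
$y{\left(f,J \right)} = J - 3 f$
$r y{\left(4,1^{-1} \right)} = 137 \left(1^{-1} - 12\right) = 137 \left(1 - 12\right) = 137 \left(-11\right) = -1507$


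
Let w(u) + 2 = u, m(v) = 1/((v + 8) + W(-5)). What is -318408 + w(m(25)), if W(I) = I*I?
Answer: -18467779/58 ≈ -3.1841e+5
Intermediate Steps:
W(I) = I²
m(v) = 1/(33 + v) (m(v) = 1/((v + 8) + (-5)²) = 1/((8 + v) + 25) = 1/(33 + v))
w(u) = -2 + u
-318408 + w(m(25)) = -318408 + (-2 + 1/(33 + 25)) = -318408 + (-2 + 1/58) = -318408 - 115/58 = -18467779/58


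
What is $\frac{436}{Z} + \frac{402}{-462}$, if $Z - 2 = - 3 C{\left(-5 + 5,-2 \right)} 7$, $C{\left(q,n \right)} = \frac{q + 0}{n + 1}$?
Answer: $\frac{16719}{77} \approx 217.13$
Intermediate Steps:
$C{\left(q,n \right)} = \frac{q}{1 + n}$
$Z = 2$ ($Z = 2 + - 3 \frac{-5 + 5}{1 - 2} \cdot 7 = 2 + - 3 \frac{0}{-1} \cdot 7 = 2 + - 3 \cdot 0 \left(-1\right) 7 = 2 + \left(-3\right) 0 \cdot 7 = 2 + 0 \cdot 7 = 2 + 0 = 2$)
$\frac{436}{Z} + \frac{402}{-462} = \frac{436}{2} + \frac{402}{-462} = 436 \cdot \frac{1}{2} + 402 \left(- \frac{1}{462}\right) = 218 - \frac{67}{77} = \frac{16719}{77}$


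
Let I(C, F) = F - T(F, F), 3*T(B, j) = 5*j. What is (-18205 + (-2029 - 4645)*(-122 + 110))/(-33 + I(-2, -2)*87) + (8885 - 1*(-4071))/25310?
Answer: 783667039/1050365 ≈ 746.09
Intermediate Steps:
T(B, j) = 5*j/3 (T(B, j) = (5*j)/3 = 5*j/3)
I(C, F) = -2*F/3 (I(C, F) = F - 5*F/3 = -2*F/3)
(-18205 + (-2029 - 4645)*(-122 + 110))/(-33 + I(-2, -2)*87) + (8885 - 1*(-4071))/25310 = (-18205 + (-2029 - 4645)*(-122 + 110))/(-33 - ⅔*(-2)*87) + (8885 - 1*(-4071))/25310 = (-18205 - 6674*(-12))/(-33 + (4/3)*87) + (8885 + 4071)*(1/25310) = (-18205 + 80088)/(-33 + 116) + 12956*(1/25310) = 61883/83 + 6478/12655 = 783667039/1050365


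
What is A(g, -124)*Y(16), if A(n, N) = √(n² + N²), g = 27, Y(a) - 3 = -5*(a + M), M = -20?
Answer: 23*√16105 ≈ 2918.8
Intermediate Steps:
Y(a) = 103 - 5*a (Y(a) = 3 - 5*(a - 20) = 3 - 5*(-20 + a) = 3 + (100 - 5*a) = 103 - 5*a)
A(n, N) = √(N² + n²)
A(g, -124)*Y(16) = √((-124)² + 27²)*(103 - 5*16) = √(15376 + 729)*(103 - 80) = √16105*23 = 23*√16105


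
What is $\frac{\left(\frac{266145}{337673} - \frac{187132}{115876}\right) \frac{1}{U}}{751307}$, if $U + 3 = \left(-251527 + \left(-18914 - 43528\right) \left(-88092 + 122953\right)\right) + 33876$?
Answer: $\frac{4043700727}{7999767178187825134718372} \approx 5.0548 \cdot 10^{-16}$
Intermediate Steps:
$U = -2177008216$ ($U = -3 + \left(\left(-251527 + \left(-18914 - 43528\right) \left(-88092 + 122953\right)\right) + 33876\right) = -3 + \left(\left(-251527 - 2176790562\right) + 33876\right) = -3 + \left(-2177042089 + 33876\right) = -3 - 2177008213 = -2177008216$)
$\frac{\left(\frac{266145}{337673} - \frac{187132}{115876}\right) \frac{1}{U}}{751307} = \frac{\left(\frac{266145}{337673} - \frac{187132}{115876}\right) \frac{1}{-2177008216}}{751307} = \left(266145 \cdot \frac{1}{337673} - \frac{46783}{28969}\right) \left(- \frac{1}{2177008216}\right) \frac{1}{751307} = \left(\frac{266145}{337673} - \frac{46783}{28969}\right) \left(- \frac{1}{2177008216}\right) \frac{1}{751307} = \left(- \frac{8087401454}{9782049137}\right) \left(- \frac{1}{2177008216}\right) \frac{1}{751307} = \frac{4043700727}{10647800670282354796} \cdot \frac{1}{751307} = \frac{4043700727}{7999767178187825134718372}$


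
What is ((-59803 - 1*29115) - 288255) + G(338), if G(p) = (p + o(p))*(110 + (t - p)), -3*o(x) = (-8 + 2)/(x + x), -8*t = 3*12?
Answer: -308092873/676 ≈ -4.5576e+5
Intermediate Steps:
t = -9/2 (t = -3*12/8 = -1/8*36 = -9/2 ≈ -4.5000)
o(x) = 1/x (o(x) = -(-8 + 2)/(3*(x + x)) = -(-2)/(2*x) = -(-2)*1/(2*x) = -(-1)/x = 1/x)
G(p) = (211/2 - p)*(p + 1/p) (G(p) = (p + 1/p)*(110 + (-9/2 - p)) = (p + 1/p)*(211/2 - p) = (211/2 - p)*(p + 1/p))
((-59803 - 1*29115) - 288255) + G(338) = ((-59803 - 1*29115) - 288255) + (-1 - 1*338**2 + (211/2)*338 + (211/2)/338) = ((-59803 - 29115) - 288255) + (-1 - 1*114244 + 35659 + (211/2)*(1/338)) = (-88918 - 288255) + (-1 - 114244 + 35659 + 211/676) = -377173 - 53123925/676 = -308092873/676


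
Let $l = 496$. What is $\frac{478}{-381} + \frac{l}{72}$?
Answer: $\frac{6440}{1143} \approx 5.6343$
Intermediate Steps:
$\frac{478}{-381} + \frac{l}{72} = \frac{478}{-381} + \frac{496}{72} = 478 \left(- \frac{1}{381}\right) + 496 \cdot \frac{1}{72} = - \frac{478}{381} + \frac{62}{9} = \frac{6440}{1143}$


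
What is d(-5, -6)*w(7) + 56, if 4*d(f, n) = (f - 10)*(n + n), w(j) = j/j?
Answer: 101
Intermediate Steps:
w(j) = 1
d(f, n) = n*(-10 + f)/2 (d(f, n) = ((f - 10)*(n + n))/4 = ((-10 + f)*(2*n))/4 = (2*n*(-10 + f))/4 = n*(-10 + f)/2)
d(-5, -6)*w(7) + 56 = ((½)*(-6)*(-10 - 5))*1 + 56 = ((½)*(-6)*(-15))*1 + 56 = 45*1 + 56 = 45 + 56 = 101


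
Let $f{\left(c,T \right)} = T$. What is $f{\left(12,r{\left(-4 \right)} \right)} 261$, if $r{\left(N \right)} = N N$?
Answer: $4176$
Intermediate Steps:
$r{\left(N \right)} = N^{2}$
$f{\left(12,r{\left(-4 \right)} \right)} 261 = \left(-4\right)^{2} \cdot 261 = 16 \cdot 261 = 4176$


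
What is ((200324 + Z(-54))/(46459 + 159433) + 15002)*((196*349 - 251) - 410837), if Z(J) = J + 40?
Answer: -264637041685074/51473 ≈ -5.1413e+9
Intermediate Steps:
Z(J) = 40 + J
((200324 + Z(-54))/(46459 + 159433) + 15002)*((196*349 - 251) - 410837) = ((200324 + (40 - 54))/(46459 + 159433) + 15002)*((196*349 - 251) - 410837) = ((200324 - 14)/205892 + 15002)*((68404 - 251) - 410837) = (200310*(1/205892) + 15002)*(68153 - 410837) = (100155/102946 + 15002)*(-342684) = (1544496047/102946)*(-342684) = -264637041685074/51473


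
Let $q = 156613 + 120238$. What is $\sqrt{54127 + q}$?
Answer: $\sqrt{330978} \approx 575.31$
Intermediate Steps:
$q = 276851$
$\sqrt{54127 + q} = \sqrt{54127 + 276851} = \sqrt{330978}$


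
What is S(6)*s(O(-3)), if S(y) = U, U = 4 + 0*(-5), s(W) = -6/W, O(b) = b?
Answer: 8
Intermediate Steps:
U = 4 (U = 4 + 0 = 4)
S(y) = 4
S(6)*s(O(-3)) = 4*(-6/(-3)) = 4*(-6*(-⅓)) = 4*2 = 8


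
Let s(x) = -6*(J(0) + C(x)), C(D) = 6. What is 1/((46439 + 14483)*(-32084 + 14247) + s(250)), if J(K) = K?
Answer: -1/1086665750 ≈ -9.2025e-10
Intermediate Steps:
s(x) = -36 (s(x) = -6*(0 + 6) = -6*6 = -36)
1/((46439 + 14483)*(-32084 + 14247) + s(250)) = 1/((46439 + 14483)*(-32084 + 14247) - 36) = 1/(60922*(-17837) - 36) = 1/(-1086665714 - 36) = 1/(-1086665750) = -1/1086665750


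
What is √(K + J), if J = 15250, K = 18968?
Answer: 3*√3802 ≈ 184.98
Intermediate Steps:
√(K + J) = √(18968 + 15250) = √34218 = 3*√3802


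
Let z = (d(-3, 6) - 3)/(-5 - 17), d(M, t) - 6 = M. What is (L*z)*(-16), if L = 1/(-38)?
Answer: 0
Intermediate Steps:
d(M, t) = 6 + M
L = -1/38 ≈ -0.026316
z = 0 (z = ((6 - 3) - 3)/(-5 - 17) = (3 - 3)/(-22) = 0*(-1/22) = 0)
(L*z)*(-16) = -1/38*0*(-16) = 0*(-16) = 0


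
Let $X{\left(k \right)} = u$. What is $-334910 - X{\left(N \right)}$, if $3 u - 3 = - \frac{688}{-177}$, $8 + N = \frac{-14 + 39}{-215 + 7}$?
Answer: $- \frac{177838429}{531} \approx -3.3491 \cdot 10^{5}$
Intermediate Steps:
$N = - \frac{1689}{208}$ ($N = -8 + \frac{-14 + 39}{-215 + 7} = -8 + \frac{25}{-208} = -8 + 25 \left(- \frac{1}{208}\right) = -8 - \frac{25}{208} = - \frac{1689}{208} \approx -8.1202$)
$u = \frac{1219}{531}$ ($u = 1 + \frac{\left(-688\right) \frac{1}{-177}}{3} = 1 + \frac{\left(-688\right) \left(- \frac{1}{177}\right)}{3} = 1 + \frac{1}{3} \cdot \frac{688}{177} = 1 + \frac{688}{531} = \frac{1219}{531} \approx 2.2957$)
$X{\left(k \right)} = \frac{1219}{531}$
$-334910 - X{\left(N \right)} = -334910 - \frac{1219}{531} = - \frac{177838429}{531}$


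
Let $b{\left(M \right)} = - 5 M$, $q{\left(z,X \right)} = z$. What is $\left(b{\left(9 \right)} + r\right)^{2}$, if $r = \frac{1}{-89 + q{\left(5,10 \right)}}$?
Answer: $\frac{14295961}{7056} \approx 2026.1$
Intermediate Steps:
$r = - \frac{1}{84}$ ($r = \frac{1}{-89 + 5} = \frac{1}{-84} = - \frac{1}{84} \approx -0.011905$)
$\left(b{\left(9 \right)} + r\right)^{2} = \left(\left(-5\right) 9 - \frac{1}{84}\right)^{2} = \left(-45 - \frac{1}{84}\right)^{2} = \left(- \frac{3781}{84}\right)^{2} = \frac{14295961}{7056}$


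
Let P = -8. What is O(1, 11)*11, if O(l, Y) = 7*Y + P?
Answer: 759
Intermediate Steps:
O(l, Y) = -8 + 7*Y (O(l, Y) = 7*Y - 8 = -8 + 7*Y)
O(1, 11)*11 = (-8 + 7*11)*11 = (-8 + 77)*11 = 69*11 = 759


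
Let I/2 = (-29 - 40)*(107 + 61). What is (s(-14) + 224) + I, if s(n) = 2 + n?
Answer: -22972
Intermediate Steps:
I = -23184 (I = 2*((-29 - 40)*(107 + 61)) = 2*(-69*168) = 2*(-11592) = -23184)
(s(-14) + 224) + I = ((2 - 14) + 224) - 23184 = (-12 + 224) - 23184 = 212 - 23184 = -22972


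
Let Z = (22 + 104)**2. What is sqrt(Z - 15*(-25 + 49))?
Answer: 6*sqrt(431) ≈ 124.56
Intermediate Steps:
Z = 15876 (Z = 126**2 = 15876)
sqrt(Z - 15*(-25 + 49)) = sqrt(15876 - 15*(-25 + 49)) = sqrt(15876 - 15*24) = sqrt(15876 - 360) = sqrt(15516) = 6*sqrt(431)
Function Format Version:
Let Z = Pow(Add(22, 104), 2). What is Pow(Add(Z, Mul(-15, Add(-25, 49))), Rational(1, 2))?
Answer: Mul(6, Pow(431, Rational(1, 2))) ≈ 124.56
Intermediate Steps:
Z = 15876 (Z = Pow(126, 2) = 15876)
Pow(Add(Z, Mul(-15, Add(-25, 49))), Rational(1, 2)) = Pow(Add(15876, Mul(-15, Add(-25, 49))), Rational(1, 2)) = Pow(Add(15876, Mul(-15, 24)), Rational(1, 2)) = Pow(Add(15876, -360), Rational(1, 2)) = Pow(15516, Rational(1, 2)) = Mul(6, Pow(431, Rational(1, 2)))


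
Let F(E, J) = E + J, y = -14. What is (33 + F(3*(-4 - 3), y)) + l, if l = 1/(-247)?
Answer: -495/247 ≈ -2.0040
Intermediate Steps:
l = -1/247 ≈ -0.0040486
(33 + F(3*(-4 - 3), y)) + l = (33 + (3*(-4 - 3) - 14)) - 1/247 = (33 + (3*(-7) - 14)) - 1/247 = (33 + (-21 - 14)) - 1/247 = (33 - 35) - 1/247 = -2 - 1/247 = -495/247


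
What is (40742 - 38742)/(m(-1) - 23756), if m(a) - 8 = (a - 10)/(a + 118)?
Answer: -234000/2778527 ≈ -0.084217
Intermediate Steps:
m(a) = 8 + (-10 + a)/(118 + a) (m(a) = 8 + (a - 10)/(a + 118) = 8 + (-10 + a)/(118 + a))
(40742 - 38742)/(m(-1) - 23756) = (40742 - 38742)/((934 + 9*(-1))/(118 - 1) - 23756) = 2000/((934 - 9)/117 - 23756) = 2000/((1/117)*925 - 23756) = 2000/(925/117 - 23756) = 2000/(-2778527/117) = 2000*(-117/2778527) = -234000/2778527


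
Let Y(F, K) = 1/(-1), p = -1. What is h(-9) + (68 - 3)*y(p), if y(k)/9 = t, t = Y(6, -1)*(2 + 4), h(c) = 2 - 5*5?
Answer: -3533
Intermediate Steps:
Y(F, K) = -1
h(c) = -23 (h(c) = 2 - 25 = -23)
t = -6 (t = -(2 + 4) = -1*6 = -6)
y(k) = -54 (y(k) = 9*(-6) = -54)
h(-9) + (68 - 3)*y(p) = -23 + (68 - 3)*(-54) = -23 + 65*(-54) = -23 - 3510 = -3533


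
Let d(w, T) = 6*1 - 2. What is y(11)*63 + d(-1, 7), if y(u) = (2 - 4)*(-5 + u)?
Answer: -752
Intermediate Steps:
y(u) = 10 - 2*u (y(u) = -2*(-5 + u) = 10 - 2*u)
d(w, T) = 4 (d(w, T) = 6 - 2 = 4)
y(11)*63 + d(-1, 7) = (10 - 2*11)*63 + 4 = (10 - 22)*63 + 4 = -12*63 + 4 = -756 + 4 = -752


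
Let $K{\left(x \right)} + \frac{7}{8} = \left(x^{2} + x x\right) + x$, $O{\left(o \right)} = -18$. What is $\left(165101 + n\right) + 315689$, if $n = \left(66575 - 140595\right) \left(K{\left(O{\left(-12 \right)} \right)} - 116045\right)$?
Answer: $\frac{17087127715}{2} \approx 8.5436 \cdot 10^{9}$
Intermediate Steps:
$K{\left(x \right)} = - \frac{7}{8} + x + 2 x^{2}$ ($K{\left(x \right)} = - \frac{7}{8} + \left(\left(x^{2} + x x\right) + x\right) = - \frac{7}{8} + \left(\left(x^{2} + x^{2}\right) + x\right) = - \frac{7}{8} + \left(2 x^{2} + x\right) = - \frac{7}{8} + \left(x + 2 x^{2}\right) = - \frac{7}{8} + x + 2 x^{2}$)
$n = \frac{17086166135}{2}$ ($n = \left(66575 - 140595\right) \left(\left(- \frac{7}{8} - 18 + 2 \left(-18\right)^{2}\right) - 116045\right) = - 74020 \left(\left(- \frac{7}{8} - 18 + 2 \cdot 324\right) - 116045\right) = - 74020 \left(\left(- \frac{7}{8} - 18 + 648\right) - 116045\right) = - 74020 \left(\frac{5033}{8} - 116045\right) = \left(-74020\right) \left(- \frac{923327}{8}\right) = \frac{17086166135}{2} \approx 8.5431 \cdot 10^{9}$)
$\left(165101 + n\right) + 315689 = \left(165101 + \frac{17086166135}{2}\right) + 315689 = \frac{17086496337}{2} + 315689 = \frac{17087127715}{2}$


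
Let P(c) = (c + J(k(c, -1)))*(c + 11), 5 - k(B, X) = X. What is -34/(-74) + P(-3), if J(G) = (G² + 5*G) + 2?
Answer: 19257/37 ≈ 520.46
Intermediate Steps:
k(B, X) = 5 - X
J(G) = 2 + G² + 5*G
P(c) = (11 + c)*(68 + c) (P(c) = (c + (2 + (5 - 1*(-1))² + 5*(5 - 1*(-1))))*(c + 11) = (c + (2 + (5 + 1)² + 5*(5 + 1)))*(11 + c) = (c + (2 + 6² + 5*6))*(11 + c) = (c + (2 + 36 + 30))*(11 + c) = (c + 68)*(11 + c) = (68 + c)*(11 + c) = (11 + c)*(68 + c))
-34/(-74) + P(-3) = -34/(-74) + (748 + (-3)² + 79*(-3)) = -1/74*(-34) + (748 + 9 - 237) = 17/37 + 520 = 19257/37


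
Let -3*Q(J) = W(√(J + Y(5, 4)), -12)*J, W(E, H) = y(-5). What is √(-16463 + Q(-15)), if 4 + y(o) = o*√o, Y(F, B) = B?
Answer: √(-16483 - 25*I*√5) ≈ 0.218 - 128.39*I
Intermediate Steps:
y(o) = -4 + o^(3/2) (y(o) = -4 + o*√o = -4 + o^(3/2))
W(E, H) = -4 - 5*I*√5 (W(E, H) = -4 + (-5)^(3/2) = -4 - 5*I*√5)
Q(J) = -J*(-4 - 5*I*√5)/3 (Q(J) = -(-4 - 5*I*√5)*J/3 = -J*(-4 - 5*I*√5)/3)
√(-16463 + Q(-15)) = √(-16463 + (⅓)*(-15)*(4 + 5*I*√5)) = √(-16463 + (-20 - 25*I*√5)) = √(-16483 - 25*I*√5)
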